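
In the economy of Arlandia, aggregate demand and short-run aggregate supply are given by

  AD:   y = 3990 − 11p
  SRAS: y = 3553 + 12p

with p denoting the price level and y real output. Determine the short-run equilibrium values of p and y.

Set AD = SRAS: 3990 − 11p = 3553 + 12p, so 437 = 23p and p = 19.
Then y = 3990 − 11·19 = 3781.

p = 19, y = 3781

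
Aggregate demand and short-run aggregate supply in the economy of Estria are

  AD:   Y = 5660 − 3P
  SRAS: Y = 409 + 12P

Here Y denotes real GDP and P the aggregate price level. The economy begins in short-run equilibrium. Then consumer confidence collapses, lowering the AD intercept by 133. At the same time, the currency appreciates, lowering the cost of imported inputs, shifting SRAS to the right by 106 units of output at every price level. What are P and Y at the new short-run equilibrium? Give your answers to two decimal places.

P = 334.13, Y = 4524.60

After both shocks: AD is Y = 5527 − 3P and SRAS is Y = 515 + 12P.
Setting them equal: 5012 = 15P, so P = 334.13.
Substituting into AD, Y = 4524.60.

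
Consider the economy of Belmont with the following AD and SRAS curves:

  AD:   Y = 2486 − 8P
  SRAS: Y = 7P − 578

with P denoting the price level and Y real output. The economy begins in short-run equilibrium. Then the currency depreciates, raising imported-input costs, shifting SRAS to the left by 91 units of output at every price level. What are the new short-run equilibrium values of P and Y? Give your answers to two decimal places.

This is a negative supply shock: SRAS shifts left.
New SRAS: Y = 7P − 669.
Set AD = SRAS: 2486 − 8P = 7P − 669, so 3155 = 15P and P = 210.33.
Substituting into AD, Y = 803.33.

P = 210.33, Y = 803.33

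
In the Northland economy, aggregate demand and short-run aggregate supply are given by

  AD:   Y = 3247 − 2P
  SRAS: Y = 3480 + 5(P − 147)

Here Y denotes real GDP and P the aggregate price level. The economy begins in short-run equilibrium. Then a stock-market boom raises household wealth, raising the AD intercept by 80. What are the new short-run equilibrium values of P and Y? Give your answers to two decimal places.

This is a positive demand shock: AD shifts right.
New AD: Y = 3327 − 2P.
SRAS can be written Y = 2745 + 5P.
Set AD = SRAS: 3327 − 2P = 2745 + 5P, so 582 = 7P and P = 83.14.
Substituting into AD, Y = 3160.71.

P = 83.14, Y = 3160.71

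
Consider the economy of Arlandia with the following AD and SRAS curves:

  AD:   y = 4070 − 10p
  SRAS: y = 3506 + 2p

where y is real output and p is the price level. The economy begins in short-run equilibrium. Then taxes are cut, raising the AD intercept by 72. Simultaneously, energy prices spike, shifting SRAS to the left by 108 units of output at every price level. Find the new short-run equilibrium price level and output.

After both shocks: AD is y = 4142 − 10p and SRAS is y = 3398 + 2p.
Setting them equal: 744 = 12p, so p = 62.
y = 4142 − 10·62 = 3522.

p = 62, y = 3522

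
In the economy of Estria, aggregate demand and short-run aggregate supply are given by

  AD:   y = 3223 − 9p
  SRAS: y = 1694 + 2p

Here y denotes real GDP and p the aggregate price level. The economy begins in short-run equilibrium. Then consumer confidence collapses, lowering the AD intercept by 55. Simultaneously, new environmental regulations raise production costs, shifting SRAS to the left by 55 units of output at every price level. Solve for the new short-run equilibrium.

p = 139, y = 1917

After both shocks: AD is y = 3168 − 9p and SRAS is y = 1639 + 2p.
Setting them equal: 1529 = 11p, so p = 139.
y = 3168 − 9·139 = 1917.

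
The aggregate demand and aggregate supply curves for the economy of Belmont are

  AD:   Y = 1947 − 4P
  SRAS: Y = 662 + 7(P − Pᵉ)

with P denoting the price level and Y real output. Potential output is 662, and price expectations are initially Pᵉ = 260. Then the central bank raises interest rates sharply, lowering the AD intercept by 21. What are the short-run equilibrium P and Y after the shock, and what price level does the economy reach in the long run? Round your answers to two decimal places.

Short run: P = 280.36, Y = 804.55. Long run: P = 316.00.

AD shifts left: new AD is Y = 1926 − 4P. With Pᵉ = 260, SRAS is Y = 7P − 1158.
Short run: 1926 − 4P = 7P − 1158 gives 3084 = 11P, so P = 280.36 and Y = 1926 − 4P = 804.55.
Y = 804.55 is above potential 662; expectations adjust and SRAS shifts left until Y = 662.
Long run: on the new AD curve, 662 = 1926 − 4P gives P = 316.00.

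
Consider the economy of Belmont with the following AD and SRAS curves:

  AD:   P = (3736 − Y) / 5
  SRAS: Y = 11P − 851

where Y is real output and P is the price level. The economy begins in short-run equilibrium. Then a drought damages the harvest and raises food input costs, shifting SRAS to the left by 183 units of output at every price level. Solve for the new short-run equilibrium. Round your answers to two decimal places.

This is a negative supply shock: SRAS shifts left.
New SRAS: Y = 11P − 1034.
Set AD = SRAS: 3736 − 5P = 11P − 1034, so 4770 = 16P and P = 298.13.
Substituting into AD, Y = 2245.38.

P = 298.13, Y = 2245.38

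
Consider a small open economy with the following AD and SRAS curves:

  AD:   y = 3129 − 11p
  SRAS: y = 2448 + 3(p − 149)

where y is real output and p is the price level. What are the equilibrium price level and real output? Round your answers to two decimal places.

p = 80.57, y = 2242.71

Write SRAS as y = 2448 + 3p − 447 = 2001 + 3p.
Set AD = SRAS: 3129 − 11p = 2001 + 3p, so 1128 = 14p and p = 80.57.
Substituting into AD, y = 3129 − 11p = 2242.71.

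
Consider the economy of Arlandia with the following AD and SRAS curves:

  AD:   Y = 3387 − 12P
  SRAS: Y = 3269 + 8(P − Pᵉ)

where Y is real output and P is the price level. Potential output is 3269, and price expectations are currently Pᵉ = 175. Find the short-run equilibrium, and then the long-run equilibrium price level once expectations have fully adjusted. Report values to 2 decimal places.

Short run: P = 75.90, Y = 2476.20. Long run: P = 9.83.

Short run: with Pᵉ = 175, SRAS is Y = 1869 + 8P. Setting AD = SRAS gives 1518 = 20P, so P = 75.90 and Y = 3387 − 12P = 2476.20.
Output 2476.20 is below potential 3269, so over time expected prices fall and SRAS shifts right until Y returns to 3269.
Long run: Y = 3269 on the AD curve gives 3269 = 3387 − 12P, so P = 9.83.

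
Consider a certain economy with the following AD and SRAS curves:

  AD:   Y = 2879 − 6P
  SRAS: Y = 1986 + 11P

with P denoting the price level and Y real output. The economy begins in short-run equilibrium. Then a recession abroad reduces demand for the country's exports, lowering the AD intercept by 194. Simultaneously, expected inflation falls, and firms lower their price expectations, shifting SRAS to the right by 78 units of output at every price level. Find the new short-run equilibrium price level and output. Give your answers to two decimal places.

After both shocks: AD is Y = 2685 − 6P and SRAS is Y = 2064 + 11P.
Setting them equal: 621 = 17P, so P = 36.53.
Substituting into AD, Y = 2465.82.

P = 36.53, Y = 2465.82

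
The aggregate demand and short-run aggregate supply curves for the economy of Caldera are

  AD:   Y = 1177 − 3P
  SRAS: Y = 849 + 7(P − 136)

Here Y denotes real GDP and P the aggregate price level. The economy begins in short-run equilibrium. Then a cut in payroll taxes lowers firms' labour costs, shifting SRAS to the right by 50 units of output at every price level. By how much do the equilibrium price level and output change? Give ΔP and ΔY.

This is a positive supply shock: SRAS shifts right.
New SRAS: Y = 7P − 53.
Set AD = SRAS: 1177 − 3P = 7P − 53, so 1230 = 10P and P = 123.
Y = 1177 − 3·123 = 808.
Initially P = 128, Y = 793, so ΔP = -5 and ΔY = +15.

ΔP = -5, ΔY = +15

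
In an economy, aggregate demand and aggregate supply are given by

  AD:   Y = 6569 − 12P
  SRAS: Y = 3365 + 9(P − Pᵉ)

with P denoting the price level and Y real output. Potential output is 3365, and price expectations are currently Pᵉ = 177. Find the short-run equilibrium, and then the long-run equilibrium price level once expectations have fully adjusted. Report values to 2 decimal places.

Short run: P = 228.43, Y = 3827.86. Long run: P = 267.00.

Short run: with Pᵉ = 177, SRAS is Y = 1772 + 9P. Setting AD = SRAS gives 4797 = 21P, so P = 228.43 and Y = 6569 − 12P = 3827.86.
Output 3827.86 is above potential 3365, so over time expected prices rise and SRAS shifts left until Y returns to 3365.
Long run: Y = 3365 on the AD curve gives 3365 = 6569 − 12P, so P = 267.00.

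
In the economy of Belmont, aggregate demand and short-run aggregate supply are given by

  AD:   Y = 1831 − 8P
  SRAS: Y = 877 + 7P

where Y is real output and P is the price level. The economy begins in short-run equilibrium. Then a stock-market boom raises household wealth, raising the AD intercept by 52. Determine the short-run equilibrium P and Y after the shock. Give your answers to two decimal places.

This is a positive demand shock: AD shifts right.
New AD: Y = 1883 − 8P.
Set AD = SRAS: 1883 − 8P = 877 + 7P, so 1006 = 15P and P = 67.07.
Substituting into AD, Y = 1346.47.

P = 67.07, Y = 1346.47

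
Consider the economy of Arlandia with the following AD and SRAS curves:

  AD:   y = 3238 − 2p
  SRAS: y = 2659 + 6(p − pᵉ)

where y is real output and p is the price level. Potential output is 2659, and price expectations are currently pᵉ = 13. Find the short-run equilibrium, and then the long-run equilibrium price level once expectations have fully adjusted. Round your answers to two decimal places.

Short run: with pᵉ = 13, SRAS is y = 2581 + 6p. Setting AD = SRAS gives 657 = 8p, so p = 82.13 and y = 3238 − 2p = 3073.75.
Output 3073.75 is above potential 2659, so over time expected prices rise and SRAS shifts left until y returns to 2659.
Long run: y = 2659 on the AD curve gives 2659 = 3238 − 2p, so p = 289.50.

Short run: p = 82.13, y = 3073.75. Long run: p = 289.50.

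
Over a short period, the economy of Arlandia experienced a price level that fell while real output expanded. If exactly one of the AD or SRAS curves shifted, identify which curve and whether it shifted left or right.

P fell and Y rose. An AD shift moves P and Y in the same direction; an SRAS shift moves them in opposite directions.
Here P and Y moved in opposite directions, so the SRAS curve shifted.
Since Y rose, SRAS shifted right.

SRAS shifted right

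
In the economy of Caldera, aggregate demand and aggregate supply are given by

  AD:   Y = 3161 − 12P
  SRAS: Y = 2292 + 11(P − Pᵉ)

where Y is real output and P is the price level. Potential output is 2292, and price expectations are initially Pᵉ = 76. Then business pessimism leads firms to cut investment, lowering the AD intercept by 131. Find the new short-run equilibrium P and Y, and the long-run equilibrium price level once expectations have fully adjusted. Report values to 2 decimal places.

AD shifts left: new AD is Y = 3030 − 12P. With Pᵉ = 76, SRAS is Y = 1456 + 11P.
Short run: 3030 − 12P = 1456 + 11P gives 1574 = 23P, so P = 68.43 and Y = 3030 − 12P = 2208.78.
Y = 2208.78 is below potential 2292; expectations adjust and SRAS shifts right until Y = 2292.
Long run: on the new AD curve, 2292 = 3030 − 12P gives P = 61.50.

Short run: P = 68.43, Y = 2208.78. Long run: P = 61.50.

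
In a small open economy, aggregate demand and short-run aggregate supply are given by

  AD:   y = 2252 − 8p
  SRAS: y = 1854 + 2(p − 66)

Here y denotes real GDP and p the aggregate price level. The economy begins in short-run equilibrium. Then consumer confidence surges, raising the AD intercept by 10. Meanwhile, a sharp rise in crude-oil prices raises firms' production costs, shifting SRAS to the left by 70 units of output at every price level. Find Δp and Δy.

Δp = +8, Δy = -54

After both shocks: AD is y = 2262 − 8p and SRAS is y = 1652 + 2p.
Setting them equal: 610 = 10p, so p = 61.
y = 2262 − 8·61 = 1774.
Initially p = 53, y = 1828, so Δp = +8 and Δy = -54.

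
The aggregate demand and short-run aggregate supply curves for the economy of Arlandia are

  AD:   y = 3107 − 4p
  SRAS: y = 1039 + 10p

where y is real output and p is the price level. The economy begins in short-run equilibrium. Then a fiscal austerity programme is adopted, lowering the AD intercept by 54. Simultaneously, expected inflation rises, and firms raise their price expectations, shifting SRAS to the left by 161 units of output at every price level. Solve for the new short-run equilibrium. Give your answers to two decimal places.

p = 155.36, y = 2431.57

After both shocks: AD is y = 3053 − 4p and SRAS is y = 878 + 10p.
Setting them equal: 2175 = 14p, so p = 155.36.
Substituting into AD, y = 2431.57.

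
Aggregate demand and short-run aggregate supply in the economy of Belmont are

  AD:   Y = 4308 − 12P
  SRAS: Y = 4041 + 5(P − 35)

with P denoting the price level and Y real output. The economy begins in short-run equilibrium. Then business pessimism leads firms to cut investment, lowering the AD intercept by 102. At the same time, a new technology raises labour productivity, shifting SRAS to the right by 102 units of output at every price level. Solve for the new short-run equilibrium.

P = 14, Y = 4038

After both shocks: AD is Y = 4206 − 12P and SRAS is Y = 3968 + 5P.
Setting them equal: 238 = 17P, so P = 14.
Y = 4206 − 12·14 = 4038.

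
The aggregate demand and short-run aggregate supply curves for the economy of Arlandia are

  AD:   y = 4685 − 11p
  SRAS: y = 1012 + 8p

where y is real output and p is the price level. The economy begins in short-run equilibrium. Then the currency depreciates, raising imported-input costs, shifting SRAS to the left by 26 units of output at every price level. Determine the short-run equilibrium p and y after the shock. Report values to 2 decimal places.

p = 194.68, y = 2543.47

This is a negative supply shock: SRAS shifts left.
New SRAS: y = 986 + 8p.
Set AD = SRAS: 4685 − 11p = 986 + 8p, so 3699 = 19p and p = 194.68.
Substituting into AD, y = 2543.47.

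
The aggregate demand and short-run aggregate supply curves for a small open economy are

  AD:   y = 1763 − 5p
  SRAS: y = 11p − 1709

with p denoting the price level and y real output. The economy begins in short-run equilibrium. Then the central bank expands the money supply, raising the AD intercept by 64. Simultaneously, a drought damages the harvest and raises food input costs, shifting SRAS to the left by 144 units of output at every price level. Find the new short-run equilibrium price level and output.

p = 230, y = 677

After both shocks: AD is y = 1827 − 5p and SRAS is y = 11p − 1853.
Setting them equal: 3680 = 16p, so p = 230.
y = 1827 − 5·230 = 677.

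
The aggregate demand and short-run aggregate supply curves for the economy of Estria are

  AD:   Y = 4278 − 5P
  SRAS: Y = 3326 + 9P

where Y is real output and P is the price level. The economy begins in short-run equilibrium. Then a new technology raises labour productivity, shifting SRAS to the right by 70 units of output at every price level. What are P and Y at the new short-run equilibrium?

P = 63, Y = 3963

This is a positive supply shock: SRAS shifts right.
New SRAS: Y = 3396 + 9P.
Set AD = SRAS: 4278 − 5P = 3396 + 9P, so 882 = 14P and P = 63.
Y = 4278 − 5·63 = 3963.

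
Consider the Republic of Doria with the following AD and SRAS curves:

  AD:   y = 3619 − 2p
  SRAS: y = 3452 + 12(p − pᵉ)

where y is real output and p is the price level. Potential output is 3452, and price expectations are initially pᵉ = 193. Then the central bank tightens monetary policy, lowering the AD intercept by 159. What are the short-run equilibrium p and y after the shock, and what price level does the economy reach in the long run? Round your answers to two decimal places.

AD shifts left: new AD is y = 3460 − 2p. With pᵉ = 193, SRAS is y = 1136 + 12p.
Short run: 3460 − 2p = 1136 + 12p gives 2324 = 14p, so p = 166.00 and y = 3460 − 2p = 3128.00.
y = 3128.00 is below potential 3452; expectations adjust and SRAS shifts right until y = 3452.
Long run: on the new AD curve, 3452 = 3460 − 2p gives p = 4.00.

Short run: p = 166.00, y = 3128.00. Long run: p = 4.00.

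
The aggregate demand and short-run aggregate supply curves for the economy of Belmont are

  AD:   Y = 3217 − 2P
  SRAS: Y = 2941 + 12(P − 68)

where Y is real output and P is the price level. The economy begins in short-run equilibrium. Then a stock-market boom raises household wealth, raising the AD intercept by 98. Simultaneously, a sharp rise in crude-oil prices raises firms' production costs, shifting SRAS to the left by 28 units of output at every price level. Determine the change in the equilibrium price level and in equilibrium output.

ΔP = +9, ΔY = +80

After both shocks: AD is Y = 3315 − 2P and SRAS is Y = 2097 + 12P.
Setting them equal: 1218 = 14P, so P = 87.
Y = 3315 − 2·87 = 3141.
Initially P = 78, Y = 3061, so ΔP = +9 and ΔY = +80.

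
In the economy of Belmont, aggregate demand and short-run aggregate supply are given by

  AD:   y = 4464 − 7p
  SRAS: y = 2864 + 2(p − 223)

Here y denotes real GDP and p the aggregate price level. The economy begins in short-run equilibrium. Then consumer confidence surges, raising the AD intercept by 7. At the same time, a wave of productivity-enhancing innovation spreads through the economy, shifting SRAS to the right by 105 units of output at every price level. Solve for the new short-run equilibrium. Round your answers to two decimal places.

After both shocks: AD is y = 4471 − 7p and SRAS is y = 2523 + 2p.
Setting them equal: 1948 = 9p, so p = 216.44.
Substituting into AD, y = 2955.89.

p = 216.44, y = 2955.89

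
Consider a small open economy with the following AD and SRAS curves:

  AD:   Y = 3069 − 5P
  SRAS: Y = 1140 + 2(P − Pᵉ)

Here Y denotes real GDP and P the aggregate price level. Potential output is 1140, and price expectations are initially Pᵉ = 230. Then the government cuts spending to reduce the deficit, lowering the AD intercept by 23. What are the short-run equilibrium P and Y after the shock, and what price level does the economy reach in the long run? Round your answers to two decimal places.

AD shifts left: new AD is Y = 3046 − 5P. With Pᵉ = 230, SRAS is Y = 680 + 2P.
Short run: 3046 − 5P = 680 + 2P gives 2366 = 7P, so P = 338.00 and Y = 3046 − 5P = 1356.00.
Y = 1356.00 is above potential 1140; expectations adjust and SRAS shifts left until Y = 1140.
Long run: on the new AD curve, 1140 = 3046 − 5P gives P = 381.20.

Short run: P = 338.00, Y = 1356.00. Long run: P = 381.20.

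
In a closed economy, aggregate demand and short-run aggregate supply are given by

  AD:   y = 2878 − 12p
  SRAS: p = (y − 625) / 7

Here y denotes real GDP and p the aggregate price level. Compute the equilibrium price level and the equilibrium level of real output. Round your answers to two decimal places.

Rearrange SRAS to y = 625 + 7p.
Set AD = SRAS: 2878 − 12p = 625 + 7p, so 2253 = 19p and p = 118.58.
Substituting into AD, y = 2878 − 12p = 1455.05.

p = 118.58, y = 1455.05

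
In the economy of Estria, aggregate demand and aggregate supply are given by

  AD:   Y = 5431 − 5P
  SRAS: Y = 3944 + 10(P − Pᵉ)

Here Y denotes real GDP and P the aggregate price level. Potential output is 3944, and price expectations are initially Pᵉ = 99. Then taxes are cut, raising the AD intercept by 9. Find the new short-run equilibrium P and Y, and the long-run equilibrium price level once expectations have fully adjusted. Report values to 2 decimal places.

AD shifts right: new AD is Y = 5440 − 5P. With Pᵉ = 99, SRAS is Y = 2954 + 10P.
Short run: 5440 − 5P = 2954 + 10P gives 2486 = 15P, so P = 165.73 and Y = 5440 − 5P = 4611.33.
Y = 4611.33 is above potential 3944; expectations adjust and SRAS shifts left until Y = 3944.
Long run: on the new AD curve, 3944 = 5440 − 5P gives P = 299.20.

Short run: P = 165.73, Y = 4611.33. Long run: P = 299.20.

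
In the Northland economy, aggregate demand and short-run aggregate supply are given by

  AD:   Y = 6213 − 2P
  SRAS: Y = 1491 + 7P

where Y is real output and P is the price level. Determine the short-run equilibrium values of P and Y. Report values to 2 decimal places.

P = 524.67, Y = 5163.67

Set AD = SRAS: 6213 − 2P = 1491 + 7P, so 4722 = 9P and P = 524.67.
Substituting into AD, Y = 6213 − 2P = 5163.67.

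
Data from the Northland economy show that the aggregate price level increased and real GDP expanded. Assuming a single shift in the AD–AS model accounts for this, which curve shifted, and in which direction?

AD shifted right

P rose and Y rose. An AD shift moves P and Y in the same direction; an SRAS shift moves them in opposite directions.
Here P and Y moved in the same direction, so the AD curve shifted.
Since Y rose, AD shifted right.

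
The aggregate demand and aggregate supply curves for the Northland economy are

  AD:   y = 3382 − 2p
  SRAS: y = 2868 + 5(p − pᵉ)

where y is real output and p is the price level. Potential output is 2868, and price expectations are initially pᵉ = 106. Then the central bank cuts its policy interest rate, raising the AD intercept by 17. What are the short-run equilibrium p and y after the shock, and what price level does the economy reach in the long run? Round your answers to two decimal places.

AD shifts right: new AD is y = 3399 − 2p. With pᵉ = 106, SRAS is y = 2338 + 5p.
Short run: 3399 − 2p = 2338 + 5p gives 1061 = 7p, so p = 151.57 and y = 3399 − 2p = 3095.86.
y = 3095.86 is above potential 2868; expectations adjust and SRAS shifts left until y = 2868.
Long run: on the new AD curve, 2868 = 3399 − 2p gives p = 265.50.

Short run: p = 151.57, y = 3095.86. Long run: p = 265.50.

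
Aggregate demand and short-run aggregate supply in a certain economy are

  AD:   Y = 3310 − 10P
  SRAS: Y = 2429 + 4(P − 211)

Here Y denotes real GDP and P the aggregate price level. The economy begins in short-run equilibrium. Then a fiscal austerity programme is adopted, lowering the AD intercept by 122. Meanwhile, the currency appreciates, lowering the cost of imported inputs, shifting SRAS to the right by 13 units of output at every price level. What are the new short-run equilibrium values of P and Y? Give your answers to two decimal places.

After both shocks: AD is Y = 3188 − 10P and SRAS is Y = 1598 + 4P.
Setting them equal: 1590 = 14P, so P = 113.57.
Substituting into AD, Y = 2052.29.

P = 113.57, Y = 2052.29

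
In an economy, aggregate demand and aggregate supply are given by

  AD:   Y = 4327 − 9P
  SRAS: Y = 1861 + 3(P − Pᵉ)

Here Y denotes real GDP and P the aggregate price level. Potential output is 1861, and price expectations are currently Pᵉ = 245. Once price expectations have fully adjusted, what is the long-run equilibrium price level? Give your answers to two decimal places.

Long-run P = 274.00

Short run: with Pᵉ = 245, SRAS is Y = 1126 + 3P. Setting AD = SRAS gives 3201 = 12P, so P = 266.75 and Y = 4327 − 9P = 1926.25.
Output 1926.25 is above potential 1861, so over time expected prices rise and SRAS shifts left until Y returns to 1861.
Long run: Y = 1861 on the AD curve gives 1861 = 4327 − 9P, so P = 274.00.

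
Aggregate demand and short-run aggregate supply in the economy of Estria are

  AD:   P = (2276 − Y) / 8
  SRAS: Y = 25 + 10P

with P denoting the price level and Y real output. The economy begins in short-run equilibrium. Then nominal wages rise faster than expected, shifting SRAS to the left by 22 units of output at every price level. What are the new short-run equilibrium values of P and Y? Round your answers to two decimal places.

This is a negative supply shock: SRAS shifts left.
New SRAS: Y = 3 + 10P.
Set AD = SRAS: 2276 − 8P = 3 + 10P, so 2273 = 18P and P = 126.28.
Substituting into AD, Y = 1265.78.

P = 126.28, Y = 1265.78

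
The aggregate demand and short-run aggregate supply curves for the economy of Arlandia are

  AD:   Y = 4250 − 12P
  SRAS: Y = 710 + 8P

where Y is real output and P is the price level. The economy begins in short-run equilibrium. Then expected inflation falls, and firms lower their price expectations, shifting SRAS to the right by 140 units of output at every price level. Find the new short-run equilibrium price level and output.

This is a positive supply shock: SRAS shifts right.
New SRAS: Y = 850 + 8P.
Set AD = SRAS: 4250 − 12P = 850 + 8P, so 3400 = 20P and P = 170.
Y = 4250 − 12·170 = 2210.

P = 170, Y = 2210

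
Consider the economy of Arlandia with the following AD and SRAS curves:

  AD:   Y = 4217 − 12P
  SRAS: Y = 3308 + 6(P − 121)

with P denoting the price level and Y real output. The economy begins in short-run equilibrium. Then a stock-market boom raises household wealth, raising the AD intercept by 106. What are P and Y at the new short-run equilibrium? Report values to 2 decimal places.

This is a positive demand shock: AD shifts right.
New AD: Y = 4323 − 12P.
SRAS can be written Y = 2582 + 6P.
Set AD = SRAS: 4323 − 12P = 2582 + 6P, so 1741 = 18P and P = 96.72.
Substituting into AD, Y = 3162.33.

P = 96.72, Y = 3162.33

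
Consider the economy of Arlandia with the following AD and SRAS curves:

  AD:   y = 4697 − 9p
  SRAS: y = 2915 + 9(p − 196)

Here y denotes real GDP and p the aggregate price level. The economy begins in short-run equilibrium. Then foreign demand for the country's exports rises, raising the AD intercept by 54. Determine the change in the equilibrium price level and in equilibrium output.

Δp = +3, Δy = +27

This is a positive demand shock: AD shifts right.
New AD: y = 4751 − 9p.
SRAS can be written y = 1151 + 9p.
Set AD = SRAS: 4751 − 9p = 1151 + 9p, so 3600 = 18p and p = 200.
y = 4751 − 9·200 = 2951.
Initially p = 197, y = 2924, so Δp = +3 and Δy = +27.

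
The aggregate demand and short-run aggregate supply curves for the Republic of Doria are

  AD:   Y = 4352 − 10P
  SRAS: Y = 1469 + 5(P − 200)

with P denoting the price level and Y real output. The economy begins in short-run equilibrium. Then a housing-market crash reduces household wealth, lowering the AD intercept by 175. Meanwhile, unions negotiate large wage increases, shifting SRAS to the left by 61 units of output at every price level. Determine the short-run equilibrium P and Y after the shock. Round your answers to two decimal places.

P = 251.27, Y = 1664.33

After both shocks: AD is Y = 4177 − 10P and SRAS is Y = 408 + 5P.
Setting them equal: 3769 = 15P, so P = 251.27.
Substituting into AD, Y = 1664.33.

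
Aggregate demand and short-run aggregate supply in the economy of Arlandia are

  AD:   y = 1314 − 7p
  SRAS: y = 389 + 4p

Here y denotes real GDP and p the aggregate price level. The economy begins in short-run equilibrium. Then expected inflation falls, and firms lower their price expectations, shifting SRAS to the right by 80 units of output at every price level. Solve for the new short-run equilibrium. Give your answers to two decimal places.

p = 76.82, y = 776.27

This is a positive supply shock: SRAS shifts right.
New SRAS: y = 469 + 4p.
Set AD = SRAS: 1314 − 7p = 469 + 4p, so 845 = 11p and p = 76.82.
Substituting into AD, y = 776.27.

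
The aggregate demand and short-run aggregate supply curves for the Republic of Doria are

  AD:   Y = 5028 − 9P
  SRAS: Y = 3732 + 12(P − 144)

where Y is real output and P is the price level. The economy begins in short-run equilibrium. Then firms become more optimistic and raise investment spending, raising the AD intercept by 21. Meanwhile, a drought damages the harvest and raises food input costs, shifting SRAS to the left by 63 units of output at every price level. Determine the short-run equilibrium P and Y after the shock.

P = 148, Y = 3717

After both shocks: AD is Y = 5049 − 9P and SRAS is Y = 1941 + 12P.
Setting them equal: 3108 = 21P, so P = 148.
Y = 5049 − 9·148 = 3717.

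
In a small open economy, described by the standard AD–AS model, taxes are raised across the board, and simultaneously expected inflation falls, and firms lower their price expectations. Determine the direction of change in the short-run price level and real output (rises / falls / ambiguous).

Price level: falls; output: ambiguous

The first event is a negative demand shock: AD shifts left, which by itself pushes P down and Y down.
The second is a favourable supply shock: SRAS shifts right, which by itself pushes P down and Y up.
Both shocks push P down, so P falls. The two shocks push Y in opposite directions, so the effect on Y is ambiguous.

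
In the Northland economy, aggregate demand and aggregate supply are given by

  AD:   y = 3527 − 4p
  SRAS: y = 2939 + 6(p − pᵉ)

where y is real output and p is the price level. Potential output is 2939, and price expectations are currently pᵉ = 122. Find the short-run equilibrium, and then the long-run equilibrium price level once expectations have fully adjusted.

Short run: with pᵉ = 122, SRAS is y = 2207 + 6p. Setting AD = SRAS gives 1320 = 10p, so p = 132 and y = 3527 − 4·132 = 2999.
Output 2999 is above potential 2939, so over time expected prices rise and SRAS shifts left until y returns to 2939.
Long run: y = 2939 on the AD curve gives 2939 = 3527 − 4p, so p = 147.

Short run: p = 132, y = 2999. Long run: p = 147.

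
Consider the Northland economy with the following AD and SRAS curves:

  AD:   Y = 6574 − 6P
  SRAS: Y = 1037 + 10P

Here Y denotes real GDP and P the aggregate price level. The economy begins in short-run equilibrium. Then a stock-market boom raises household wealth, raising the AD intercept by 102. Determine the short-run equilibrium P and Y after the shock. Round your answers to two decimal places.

This is a positive demand shock: AD shifts right.
New AD: Y = 6676 − 6P.
Set AD = SRAS: 6676 − 6P = 1037 + 10P, so 5639 = 16P and P = 352.44.
Substituting into AD, Y = 4561.38.

P = 352.44, Y = 4561.38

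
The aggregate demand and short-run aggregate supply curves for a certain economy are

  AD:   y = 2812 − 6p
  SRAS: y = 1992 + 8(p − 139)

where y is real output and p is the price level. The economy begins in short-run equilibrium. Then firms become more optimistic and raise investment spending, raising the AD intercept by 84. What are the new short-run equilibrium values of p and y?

p = 144, y = 2032

This is a positive demand shock: AD shifts right.
New AD: y = 2896 − 6p.
SRAS can be written y = 880 + 8p.
Set AD = SRAS: 2896 − 6p = 880 + 8p, so 2016 = 14p and p = 144.
y = 2896 − 6·144 = 2032.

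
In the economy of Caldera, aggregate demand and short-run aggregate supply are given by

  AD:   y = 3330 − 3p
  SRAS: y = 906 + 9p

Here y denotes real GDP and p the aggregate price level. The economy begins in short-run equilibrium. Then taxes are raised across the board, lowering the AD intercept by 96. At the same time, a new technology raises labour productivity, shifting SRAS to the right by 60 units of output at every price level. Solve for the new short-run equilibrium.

After both shocks: AD is y = 3234 − 3p and SRAS is y = 966 + 9p.
Setting them equal: 2268 = 12p, so p = 189.
y = 3234 − 3·189 = 2667.

p = 189, y = 2667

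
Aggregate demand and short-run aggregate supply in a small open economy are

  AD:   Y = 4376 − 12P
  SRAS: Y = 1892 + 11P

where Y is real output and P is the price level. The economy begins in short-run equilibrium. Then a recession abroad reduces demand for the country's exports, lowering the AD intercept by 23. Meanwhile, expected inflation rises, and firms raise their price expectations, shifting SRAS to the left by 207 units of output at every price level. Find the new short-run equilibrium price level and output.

After both shocks: AD is Y = 4353 − 12P and SRAS is Y = 1685 + 11P.
Setting them equal: 2668 = 23P, so P = 116.
Y = 4353 − 12·116 = 2961.

P = 116, Y = 2961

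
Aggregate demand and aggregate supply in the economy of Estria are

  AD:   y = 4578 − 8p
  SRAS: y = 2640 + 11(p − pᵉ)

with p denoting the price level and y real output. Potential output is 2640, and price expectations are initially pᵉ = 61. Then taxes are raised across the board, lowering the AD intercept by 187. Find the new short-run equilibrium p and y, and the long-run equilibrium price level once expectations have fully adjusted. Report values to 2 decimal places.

Short run: p = 127.47, y = 3371.21. Long run: p = 218.88.

AD shifts left: new AD is y = 4391 − 8p. With pᵉ = 61, SRAS is y = 1969 + 11p.
Short run: 4391 − 8p = 1969 + 11p gives 2422 = 19p, so p = 127.47 and y = 4391 − 8p = 3371.21.
y = 3371.21 is above potential 2640; expectations adjust and SRAS shifts left until y = 2640.
Long run: on the new AD curve, 2640 = 4391 − 8p gives p = 218.88.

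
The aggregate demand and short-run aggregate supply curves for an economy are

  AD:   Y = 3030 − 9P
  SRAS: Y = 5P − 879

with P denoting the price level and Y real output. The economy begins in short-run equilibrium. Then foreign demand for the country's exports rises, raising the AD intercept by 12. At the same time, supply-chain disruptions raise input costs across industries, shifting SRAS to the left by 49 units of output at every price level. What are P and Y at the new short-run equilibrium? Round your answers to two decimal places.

P = 283.57, Y = 489.86

After both shocks: AD is Y = 3042 − 9P and SRAS is Y = 5P − 928.
Setting them equal: 3970 = 14P, so P = 283.57.
Substituting into AD, Y = 489.86.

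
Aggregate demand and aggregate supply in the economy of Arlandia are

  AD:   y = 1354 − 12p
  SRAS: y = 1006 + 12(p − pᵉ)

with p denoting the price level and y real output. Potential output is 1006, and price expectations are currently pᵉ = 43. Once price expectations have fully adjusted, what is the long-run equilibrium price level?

Long-run p = 29

Short run: with pᵉ = 43, SRAS is y = 490 + 12p. Setting AD = SRAS gives 864 = 24p, so p = 36 and y = 1354 − 12·36 = 922.
Output 922 is below potential 1006, so over time expected prices fall and SRAS shifts right until y returns to 1006.
Long run: y = 1006 on the AD curve gives 1006 = 1354 − 12p, so p = 29.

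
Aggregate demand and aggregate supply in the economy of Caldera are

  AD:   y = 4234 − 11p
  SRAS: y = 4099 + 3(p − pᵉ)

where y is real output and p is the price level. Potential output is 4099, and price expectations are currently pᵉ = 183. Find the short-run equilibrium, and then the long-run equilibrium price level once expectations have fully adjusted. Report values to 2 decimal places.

Short run: p = 48.86, y = 3696.57. Long run: p = 12.27.

Short run: with pᵉ = 183, SRAS is y = 3550 + 3p. Setting AD = SRAS gives 684 = 14p, so p = 48.86 and y = 4234 − 11p = 3696.57.
Output 3696.57 is below potential 4099, so over time expected prices fall and SRAS shifts right until y returns to 4099.
Long run: y = 4099 on the AD curve gives 4099 = 4234 − 11p, so p = 12.27.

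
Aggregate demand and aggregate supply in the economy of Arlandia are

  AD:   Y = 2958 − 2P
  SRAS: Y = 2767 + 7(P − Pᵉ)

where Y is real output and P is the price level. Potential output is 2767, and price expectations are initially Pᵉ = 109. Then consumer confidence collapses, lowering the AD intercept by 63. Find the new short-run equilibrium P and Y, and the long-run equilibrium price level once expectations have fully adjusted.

Short run: P = 99, Y = 2697. Long run: P = 64.

AD shifts left: new AD is Y = 2895 − 2P. With Pᵉ = 109, SRAS is Y = 2004 + 7P.
Short run: 2895 − 2P = 2004 + 7P gives 891 = 9P, so P = 99 and Y = 2895 − 2·99 = 2697.
Y = 2697 is below potential 2767; expectations adjust and SRAS shifts right until Y = 2767.
Long run: on the new AD curve, 2767 = 2895 − 2P gives P = 64.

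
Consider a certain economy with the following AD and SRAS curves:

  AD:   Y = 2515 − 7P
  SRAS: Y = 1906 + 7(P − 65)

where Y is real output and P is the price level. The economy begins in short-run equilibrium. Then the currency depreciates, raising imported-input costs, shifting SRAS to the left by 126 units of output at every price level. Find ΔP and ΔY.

ΔP = +9, ΔY = -63

This is a negative supply shock: SRAS shifts left.
New SRAS: Y = 1325 + 7P.
Set AD = SRAS: 2515 − 7P = 1325 + 7P, so 1190 = 14P and P = 85.
Y = 2515 − 7·85 = 1920.
Initially P = 76, Y = 1983, so ΔP = +9 and ΔY = -63.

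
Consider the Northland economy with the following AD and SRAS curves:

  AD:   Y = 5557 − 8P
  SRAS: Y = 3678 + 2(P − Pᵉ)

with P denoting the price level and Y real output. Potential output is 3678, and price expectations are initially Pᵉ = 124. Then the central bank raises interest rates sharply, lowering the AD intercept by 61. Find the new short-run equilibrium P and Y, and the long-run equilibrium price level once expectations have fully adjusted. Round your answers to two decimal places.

AD shifts left: new AD is Y = 5496 − 8P. With Pᵉ = 124, SRAS is Y = 3430 + 2P.
Short run: 5496 − 8P = 3430 + 2P gives 2066 = 10P, so P = 206.60 and Y = 5496 − 8P = 3843.20.
Y = 3843.20 is above potential 3678; expectations adjust and SRAS shifts left until Y = 3678.
Long run: on the new AD curve, 3678 = 5496 − 8P gives P = 227.25.

Short run: P = 206.60, Y = 3843.20. Long run: P = 227.25.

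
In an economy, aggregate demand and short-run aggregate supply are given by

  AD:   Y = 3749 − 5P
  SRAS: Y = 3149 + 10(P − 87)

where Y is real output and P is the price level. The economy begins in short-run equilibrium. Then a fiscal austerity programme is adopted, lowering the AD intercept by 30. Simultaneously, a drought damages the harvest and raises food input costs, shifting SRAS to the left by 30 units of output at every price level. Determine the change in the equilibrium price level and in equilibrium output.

ΔP = +0, ΔY = -30

After both shocks: AD is Y = 3719 − 5P and SRAS is Y = 2249 + 10P.
Setting them equal: 1470 = 15P, so P = 98.
Y = 3719 − 5·98 = 3229.
Initially P = 98, Y = 3259, so ΔP = +0 and ΔY = -30.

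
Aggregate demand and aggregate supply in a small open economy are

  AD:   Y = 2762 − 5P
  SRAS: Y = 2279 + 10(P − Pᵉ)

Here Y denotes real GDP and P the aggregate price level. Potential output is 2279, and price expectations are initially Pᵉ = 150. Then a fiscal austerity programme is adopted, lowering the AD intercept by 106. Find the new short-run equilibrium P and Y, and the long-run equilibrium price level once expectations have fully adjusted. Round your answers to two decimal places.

Short run: P = 125.13, Y = 2030.33. Long run: P = 75.40.

AD shifts left: new AD is Y = 2656 − 5P. With Pᵉ = 150, SRAS is Y = 779 + 10P.
Short run: 2656 − 5P = 779 + 10P gives 1877 = 15P, so P = 125.13 and Y = 2656 − 5P = 2030.33.
Y = 2030.33 is below potential 2279; expectations adjust and SRAS shifts right until Y = 2279.
Long run: on the new AD curve, 2279 = 2656 − 5P gives P = 75.40.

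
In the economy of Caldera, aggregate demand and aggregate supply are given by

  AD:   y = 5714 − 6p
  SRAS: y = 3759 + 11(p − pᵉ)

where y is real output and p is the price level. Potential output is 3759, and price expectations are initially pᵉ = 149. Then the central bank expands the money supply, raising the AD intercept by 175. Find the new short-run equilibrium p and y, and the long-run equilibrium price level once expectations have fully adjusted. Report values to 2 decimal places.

Short run: p = 221.71, y = 4558.76. Long run: p = 355.00.

AD shifts right: new AD is y = 5889 − 6p. With pᵉ = 149, SRAS is y = 2120 + 11p.
Short run: 5889 − 6p = 2120 + 11p gives 3769 = 17p, so p = 221.71 and y = 5889 − 6p = 4558.76.
y = 4558.76 is above potential 3759; expectations adjust and SRAS shifts left until y = 3759.
Long run: on the new AD curve, 3759 = 5889 − 6p gives p = 355.00.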